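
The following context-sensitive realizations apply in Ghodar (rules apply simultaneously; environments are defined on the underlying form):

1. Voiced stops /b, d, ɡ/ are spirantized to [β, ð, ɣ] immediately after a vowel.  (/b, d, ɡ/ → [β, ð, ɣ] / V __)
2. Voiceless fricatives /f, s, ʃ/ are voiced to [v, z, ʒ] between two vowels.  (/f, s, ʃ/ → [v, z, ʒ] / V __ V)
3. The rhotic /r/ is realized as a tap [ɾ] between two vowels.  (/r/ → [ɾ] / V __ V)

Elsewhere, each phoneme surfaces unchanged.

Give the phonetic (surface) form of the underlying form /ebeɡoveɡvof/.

/e/ stays [e].
/b/ — between /e/ and /e/, immediately after a vowel — surfaces as [β] (rule 1).
/e/ stays [e].
Rule 1 applies to /ɡ/ (between /e/ and /o/: immediately after a vowel) → [ɣ].
/o/ (between /ɡ/ and /v/): no rule targets it → [o].
/v/ stays [v].
/e/ (between /v/ and /ɡ/) is unaffected → [e].
/ɡ/ — between /e/ and /v/, immediately after a vowel — surfaces as [ɣ] (rule 1).
/v/ (between /ɡ/ and /o/): no rule targets it → [v].
/o/ (between /v/ and /f/): no rule targets it → [o].
/f/ (word-final) is in the target of rule 2 but the environment (between two vowels) is not met → [f].

[eβeɣoveɣvof]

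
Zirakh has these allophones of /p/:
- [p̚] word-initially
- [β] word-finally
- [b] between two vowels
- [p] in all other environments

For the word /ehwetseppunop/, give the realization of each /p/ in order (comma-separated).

Occurrence 1 (position 8): no conditioning environment matches → elsewhere allophone [p].
Occurrence 2 (position 9): no conditioning environment matches → elsewhere allophone [p].
Occurrence 3 (position 13): word-finally → [β].

[p], [p], [β]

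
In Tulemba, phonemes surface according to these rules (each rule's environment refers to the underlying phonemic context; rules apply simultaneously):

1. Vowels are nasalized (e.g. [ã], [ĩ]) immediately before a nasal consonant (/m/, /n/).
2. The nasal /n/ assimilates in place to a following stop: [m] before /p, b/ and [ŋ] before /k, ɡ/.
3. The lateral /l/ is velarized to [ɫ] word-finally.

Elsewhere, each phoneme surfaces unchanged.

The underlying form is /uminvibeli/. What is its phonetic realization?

[ũmĩnvibeli]

/u/ (word-initial): before a nasal consonant, so rule 1 applies → [ũ].
/m/ stays [m].
Rule 1 applies to /i/ (between /m/ and /n/: before a nasal consonant) → [ĩ].
/n/ — between /i/ and /v/; rule 2 does not apply here → [n].
/v/ (between /n/ and /i/) is unaffected → [v].
/i/ — between /v/ and /b/; rule 1 does not apply here → [i].
/b/ (between /i/ and /e/) is unaffected → [b].
/e/ (between /b/ and /l/): rule 1 targets it, but not before a nasal consonant → unchanged [e].
/l/ (between /e/ and /i/): rule 3 targets it, but not word-finally → unchanged [l].
/i/ (word-final): rule 1 targets it, but not before a nasal consonant → unchanged [i].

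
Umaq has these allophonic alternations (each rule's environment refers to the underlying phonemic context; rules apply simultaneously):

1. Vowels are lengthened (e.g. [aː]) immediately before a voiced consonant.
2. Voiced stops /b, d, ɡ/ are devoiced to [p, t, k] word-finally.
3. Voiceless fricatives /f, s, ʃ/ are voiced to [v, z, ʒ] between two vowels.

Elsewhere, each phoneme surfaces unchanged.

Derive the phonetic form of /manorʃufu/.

/a/ (between /m/ and /n/): before a voiced consonant, so rule 1 applies → [aː].
/o/ meets the environment for rule 1 (before a voiced consonant) → [oː].
/ʃ/ (between /r/ and /u/) fails the environment for rule 3, so it stays [ʃ].
/u/ (between /ʃ/ and /f/): rule 1 targets it, but not before a voiced consonant → unchanged [u].
/f/ — between /u/ and /u/, between two vowels — surfaces as [v] (rule 3).
/u/ (word-final) fails the environment for rule 1, so it stays [u].

[maːnoːrʃuvu]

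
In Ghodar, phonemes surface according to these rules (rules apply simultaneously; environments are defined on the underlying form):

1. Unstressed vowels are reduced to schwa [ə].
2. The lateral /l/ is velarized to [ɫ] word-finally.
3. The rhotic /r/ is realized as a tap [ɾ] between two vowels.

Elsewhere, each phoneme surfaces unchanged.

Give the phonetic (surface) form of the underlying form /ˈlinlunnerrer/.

/l/ (word-initial) fails the environment for rule 2, so it stays [l].
/i/ (between /l/ and /n/) is in the target of rule 1 but the environment (in an unstressed syllable) is not met → [i].
/l/ (between /n/ and /u/): rule 2 targets it, but not word-finally → unchanged [l].
Rule 1 applies to /u/ (between /l/ and /n/: in an unstressed syllable) → [ə].
/e/ meets the environment for rule 1 (in an unstressed syllable) → [ə].
/r/ (between /e/ and /r/): rule 3 targets it, but not between two vowels → unchanged [r].
/r/ (between /r/ and /e/) is in the target of rule 3 but the environment (between two vowels) is not met → [r].
/e/ (between /r/ and /r/) occurs in an unstressed syllable → [ə] by rule 1.
/r/ (word-final) is in the target of rule 3 but the environment (between two vowels) is not met → [r].

[ˈlinlənnərrər]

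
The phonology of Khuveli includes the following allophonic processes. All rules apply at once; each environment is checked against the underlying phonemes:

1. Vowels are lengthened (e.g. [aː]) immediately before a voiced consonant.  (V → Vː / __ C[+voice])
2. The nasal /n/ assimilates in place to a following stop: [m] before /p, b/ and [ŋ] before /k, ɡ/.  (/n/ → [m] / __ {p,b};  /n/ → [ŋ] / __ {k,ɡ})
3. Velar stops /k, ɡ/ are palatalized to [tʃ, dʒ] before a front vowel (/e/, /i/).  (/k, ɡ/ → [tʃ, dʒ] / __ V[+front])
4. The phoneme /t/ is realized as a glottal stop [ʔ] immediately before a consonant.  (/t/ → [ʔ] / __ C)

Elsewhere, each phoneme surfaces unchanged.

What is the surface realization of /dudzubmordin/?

[duːdzuːbmoːrdiːn]

/d/ — not in any rule's target class → [d].
/u/ (between /d/ and /d/) occurs before a voiced consonant → [uː] by rule 1.
/d/ (between /u/ and /z/): no rule targets it → [d].
/z/ (between /d/ and /u/): no rule targets it → [z].
/u/ (between /z/ and /b/) occurs before a voiced consonant → [uː] by rule 1.
/b/ (between /u/ and /m/): no rule targets it → [b].
/m/ — not in any rule's target class → [m].
/o/ (between /m/ and /r/) occurs before a voiced consonant → [oː] by rule 1.
/r/ stays [r].
/d/ (between /r/ and /i/): no rule targets it → [d].
/i/ (between /d/ and /n/): before a voiced consonant, so rule 1 applies → [iː].
/n/ — word-final; rule 2 does not apply here → [n].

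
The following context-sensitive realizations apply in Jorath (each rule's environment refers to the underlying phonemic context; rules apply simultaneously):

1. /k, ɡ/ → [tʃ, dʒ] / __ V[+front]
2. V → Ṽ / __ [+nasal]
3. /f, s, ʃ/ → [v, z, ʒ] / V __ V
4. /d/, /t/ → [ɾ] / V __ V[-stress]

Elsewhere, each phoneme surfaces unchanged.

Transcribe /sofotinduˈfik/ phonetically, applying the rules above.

[sovoɾĩnduˈvik]

/s/ (word-initial) is in the target of rule 3 but the environment (between two vowels) is not met → [s].
/o/ (between /s/ and /f/) is in the target of rule 2 but the environment (before a nasal consonant) is not met → [o].
/f/ (between /o/ and /o/): between two vowels, so rule 3 applies → [v].
/o/ (between /f/ and /t/) fails the environment for rule 2, so it stays [o].
Rule 4 applies to /t/ (between /o/ and /i/: between a vowel and a following unstressed vowel) → [ɾ].
/i/ meets the environment for rule 2 (before a nasal consonant) → [ĩ].
/d/ (between /n/ and /u/): rule 4 targets it, but not between a vowel and a following unstressed vowel → unchanged [d].
/u/ — between /d/ and /f/; rule 2 does not apply here → [u].
Rule 3 applies to /f/ (between /u/ and /i/: between two vowels) → [v].
/i/ — between /f/ and /k/; rule 2 does not apply here → [i].
/k/ (word-final) is in the target of rule 1 but the environment (before a front vowel) is not met → [k].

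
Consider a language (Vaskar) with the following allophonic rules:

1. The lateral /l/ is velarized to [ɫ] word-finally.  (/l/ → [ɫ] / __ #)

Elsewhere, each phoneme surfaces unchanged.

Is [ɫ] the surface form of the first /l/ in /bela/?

/l/ (between /e/ and /a/) fails the environment for rule 1, so it stays [l].
The actual realization is [l], not [ɫ].

No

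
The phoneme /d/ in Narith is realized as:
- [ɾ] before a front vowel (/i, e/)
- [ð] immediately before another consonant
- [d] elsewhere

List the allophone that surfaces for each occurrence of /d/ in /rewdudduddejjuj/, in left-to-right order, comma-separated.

Occurrence 1 (position 4): no conditioning environment matches → elsewhere allophone [d].
Occurrence 2 (position 6): immediately before another consonant → [ð].
Occurrence 3 (position 7): no conditioning environment matches → elsewhere allophone [d].
Occurrence 4 (position 9): immediately before another consonant → [ð].
Occurrence 5 (position 10): before a front vowel (/i, e/) → [ɾ].

[d], [ð], [d], [ð], [ɾ]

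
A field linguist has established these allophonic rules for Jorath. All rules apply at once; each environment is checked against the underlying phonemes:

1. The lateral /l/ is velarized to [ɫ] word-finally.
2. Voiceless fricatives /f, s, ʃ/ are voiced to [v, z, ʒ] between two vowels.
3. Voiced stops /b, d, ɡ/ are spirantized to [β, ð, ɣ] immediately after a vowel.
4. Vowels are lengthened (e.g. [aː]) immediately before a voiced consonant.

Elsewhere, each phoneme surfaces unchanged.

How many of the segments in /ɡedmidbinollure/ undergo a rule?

7

Segments that undergo a rule: /e/ → [eː] (rule 4); /d/ → [ð] (rule 3); /i/ → [iː] (rule 4); /d/ → [ð] (rule 3); /i/ → [iː] (rule 4); /o/ → [oː] (rule 4); /u/ → [uː] (rule 4).
All other segments surface unchanged.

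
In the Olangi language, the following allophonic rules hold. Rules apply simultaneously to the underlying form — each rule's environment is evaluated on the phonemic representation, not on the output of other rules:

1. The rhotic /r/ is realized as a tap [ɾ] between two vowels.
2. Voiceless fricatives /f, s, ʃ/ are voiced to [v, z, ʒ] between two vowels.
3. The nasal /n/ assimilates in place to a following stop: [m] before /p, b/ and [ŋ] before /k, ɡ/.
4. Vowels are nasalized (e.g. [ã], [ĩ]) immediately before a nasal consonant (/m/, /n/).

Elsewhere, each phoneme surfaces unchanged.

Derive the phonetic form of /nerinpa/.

/n/ (word-initial) is in the target of rule 3 but the environment (before a labial or velar stop) is not met → [n].
/e/ (between /n/ and /r/) is in the target of rule 4 but the environment (before a nasal consonant) is not met → [e].
/r/ (between /e/ and /i/) occurs between two vowels → [ɾ] by rule 1.
Rule 4 applies to /i/ (between /r/ and /n/: before a nasal consonant) → [ĩ].
/n/ (between /i/ and /p/) occurs before a labial or velar stop → [m] by rule 3.
/p/ (between /n/ and /a/): no rule targets it → [p].
/a/ — word-final; rule 4 does not apply here → [a].

[neɾĩmpa]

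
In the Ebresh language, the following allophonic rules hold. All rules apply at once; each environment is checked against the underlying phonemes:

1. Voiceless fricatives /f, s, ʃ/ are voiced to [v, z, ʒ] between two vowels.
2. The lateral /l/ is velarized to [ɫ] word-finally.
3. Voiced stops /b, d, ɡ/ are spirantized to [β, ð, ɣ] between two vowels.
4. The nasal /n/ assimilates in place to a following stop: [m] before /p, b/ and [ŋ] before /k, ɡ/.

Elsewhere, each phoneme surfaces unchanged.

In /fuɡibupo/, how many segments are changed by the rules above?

2

Segments that undergo a rule: /ɡ/ → [ɣ] (rule 3); /b/ → [β] (rule 3).
All other segments surface unchanged.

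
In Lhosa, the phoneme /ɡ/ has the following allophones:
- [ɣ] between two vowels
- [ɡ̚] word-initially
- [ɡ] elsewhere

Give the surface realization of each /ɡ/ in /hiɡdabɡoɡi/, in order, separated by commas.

Occurrence 1 (position 3): no conditioning environment matches → elsewhere allophone [ɡ].
Occurrence 2 (position 7): no conditioning environment matches → elsewhere allophone [ɡ].
Occurrence 3 (position 9): between two vowels → [ɣ].

[ɡ], [ɡ], [ɣ]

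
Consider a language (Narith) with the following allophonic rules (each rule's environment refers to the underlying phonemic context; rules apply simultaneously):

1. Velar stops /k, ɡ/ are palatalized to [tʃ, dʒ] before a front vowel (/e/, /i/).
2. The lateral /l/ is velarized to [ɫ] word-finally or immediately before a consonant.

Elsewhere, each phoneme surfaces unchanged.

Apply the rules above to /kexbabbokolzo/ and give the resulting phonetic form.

[tʃexbabbokoɫzo]

/k/ (word-initial): before a front vowel, so rule 1 applies → [tʃ].
/e/ stays [e].
/x/ stays [x].
/b/ (between /x/ and /a/) is unaffected → [b].
/a/ — not in any rule's target class → [a].
/b/ (between /a/ and /b/): no rule targets it → [b].
/b/ stays [b].
/o/ stays [o].
/k/ (between /o/ and /o/) fails the environment for rule 1, so it stays [k].
/o/ stays [o].
Rule 2 applies to /l/ (between /o/ and /z/: word-finally or immediately before a consonant) → [ɫ].
/z/ stays [z].
/o/ stays [o].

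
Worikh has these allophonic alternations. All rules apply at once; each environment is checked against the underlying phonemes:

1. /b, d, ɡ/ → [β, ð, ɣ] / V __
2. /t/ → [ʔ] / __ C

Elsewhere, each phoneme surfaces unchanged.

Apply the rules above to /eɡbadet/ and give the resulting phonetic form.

/e/ (word-initial) is unaffected → [e].
/ɡ/ (between /e/ and /b/): immediately after a vowel, so rule 1 applies → [ɣ].
/b/ (between /ɡ/ and /a/) fails the environment for rule 1, so it stays [b].
/a/ stays [a].
/d/ meets the environment for rule 1 (immediately after a vowel) → [ð].
/e/ stays [e].
/t/ (word-final): rule 2 targets it, but not immediately before a consonant → unchanged [t].

[eɣbaðet]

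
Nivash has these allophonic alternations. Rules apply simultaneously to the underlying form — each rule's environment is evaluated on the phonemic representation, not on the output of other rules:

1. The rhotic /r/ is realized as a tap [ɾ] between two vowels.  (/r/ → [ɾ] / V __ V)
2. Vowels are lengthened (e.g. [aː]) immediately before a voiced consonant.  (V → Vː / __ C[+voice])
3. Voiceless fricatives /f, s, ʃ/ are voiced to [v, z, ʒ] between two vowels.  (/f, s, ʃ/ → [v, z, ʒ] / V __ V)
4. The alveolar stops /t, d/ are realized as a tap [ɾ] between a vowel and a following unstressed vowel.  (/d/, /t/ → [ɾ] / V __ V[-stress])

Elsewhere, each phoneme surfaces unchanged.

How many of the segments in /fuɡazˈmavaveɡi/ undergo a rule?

Segments that undergo a rule: /u/ → [uː] (rule 2); /a/ → [aː] (rule 2); /a/ → [aː] (rule 2); /a/ → [aː] (rule 2); /e/ → [eː] (rule 2).
All other segments surface unchanged.

5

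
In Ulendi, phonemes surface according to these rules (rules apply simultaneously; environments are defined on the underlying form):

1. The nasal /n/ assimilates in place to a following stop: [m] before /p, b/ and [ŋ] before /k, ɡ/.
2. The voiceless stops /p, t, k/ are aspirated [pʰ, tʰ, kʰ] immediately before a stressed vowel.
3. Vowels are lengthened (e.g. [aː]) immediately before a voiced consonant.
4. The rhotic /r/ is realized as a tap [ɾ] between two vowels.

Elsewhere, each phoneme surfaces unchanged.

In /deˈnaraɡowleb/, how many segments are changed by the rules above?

6

Segments that undergo a rule: /e/ → [eː] (rule 3); /a/ → [aː] (rule 3); /r/ → [ɾ] (rule 4); /a/ → [aː] (rule 3); /o/ → [oː] (rule 3); /e/ → [eː] (rule 3).
All other segments surface unchanged.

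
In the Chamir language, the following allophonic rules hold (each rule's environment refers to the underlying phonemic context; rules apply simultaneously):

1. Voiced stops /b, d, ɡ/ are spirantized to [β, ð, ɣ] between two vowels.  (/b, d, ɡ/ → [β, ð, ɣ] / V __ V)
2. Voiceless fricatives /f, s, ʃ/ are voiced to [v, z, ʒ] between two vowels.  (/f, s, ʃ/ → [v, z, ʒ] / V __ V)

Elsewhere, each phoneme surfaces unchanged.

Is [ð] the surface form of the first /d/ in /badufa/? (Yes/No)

/d/ meets the environment for rule 1 (between two vowels) → [ð].
The actual realization is [ð], which matches [ð].

Yes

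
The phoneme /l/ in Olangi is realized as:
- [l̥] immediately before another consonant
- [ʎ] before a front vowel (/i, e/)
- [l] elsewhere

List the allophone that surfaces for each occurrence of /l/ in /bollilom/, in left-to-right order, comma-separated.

Occurrence 1 (position 3): immediately before another consonant → [l̥].
Occurrence 2 (position 4): before a front vowel (/i, e/) → [ʎ].
Occurrence 3 (position 6): no conditioning environment matches → elsewhere allophone [l].

[l̥], [ʎ], [l]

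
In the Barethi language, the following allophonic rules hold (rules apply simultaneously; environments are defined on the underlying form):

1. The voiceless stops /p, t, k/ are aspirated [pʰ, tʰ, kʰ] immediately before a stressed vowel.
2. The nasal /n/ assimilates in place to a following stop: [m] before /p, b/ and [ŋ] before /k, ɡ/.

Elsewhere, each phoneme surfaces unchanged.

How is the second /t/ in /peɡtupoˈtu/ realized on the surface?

/t/ meets the environment for rule 1 (immediately before a stressed vowel) → [tʰ].

[tʰ]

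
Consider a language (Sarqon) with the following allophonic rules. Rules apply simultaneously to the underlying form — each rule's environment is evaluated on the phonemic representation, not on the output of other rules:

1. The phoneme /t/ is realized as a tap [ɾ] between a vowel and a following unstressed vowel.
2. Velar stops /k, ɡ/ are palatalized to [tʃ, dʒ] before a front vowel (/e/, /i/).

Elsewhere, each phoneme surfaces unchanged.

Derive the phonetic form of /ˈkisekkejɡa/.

[ˈtʃisektʃejɡa]

/k/ (word-initial): before a front vowel, so rule 2 applies → [tʃ].
/i/ stays [i].
/s/ (between /i/ and /e/): no rule targets it → [s].
/e/ stays [e].
/k/ — between /e/ and /k/; rule 2 does not apply here → [k].
/k/ (between /k/ and /e/) occurs before a front vowel → [tʃ] by rule 2.
/e/ (between /k/ and /j/): no rule targets it → [e].
/j/ — not in any rule's target class → [j].
/ɡ/ (between /j/ and /a/): rule 2 targets it, but not before a front vowel → unchanged [ɡ].
/a/ (word-final) is unaffected → [a].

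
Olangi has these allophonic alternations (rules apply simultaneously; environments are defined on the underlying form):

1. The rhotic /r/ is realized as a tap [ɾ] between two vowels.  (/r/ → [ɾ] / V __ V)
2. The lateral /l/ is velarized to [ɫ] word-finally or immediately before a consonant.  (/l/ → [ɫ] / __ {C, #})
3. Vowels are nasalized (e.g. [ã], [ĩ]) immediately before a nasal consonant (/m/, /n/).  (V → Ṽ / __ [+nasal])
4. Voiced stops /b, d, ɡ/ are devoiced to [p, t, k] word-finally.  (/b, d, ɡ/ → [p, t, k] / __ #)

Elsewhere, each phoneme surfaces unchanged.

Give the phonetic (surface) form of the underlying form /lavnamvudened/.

/l/ (word-initial) fails the environment for rule 2, so it stays [l].
/a/ (between /l/ and /v/) is in the target of rule 3 but the environment (before a nasal consonant) is not met → [a].
/v/ stays [v].
/n/ (between /v/ and /a/) is unaffected → [n].
/a/ meets the environment for rule 3 (before a nasal consonant) → [ã].
/m/ (between /a/ and /v/) is unaffected → [m].
/v/ stays [v].
/u/ (between /v/ and /d/) fails the environment for rule 3, so it stays [u].
/d/ (between /u/ and /e/) is in the target of rule 4 but the environment (word-finally) is not met → [d].
/e/ meets the environment for rule 3 (before a nasal consonant) → [ẽ].
/n/ — not in any rule's target class → [n].
/e/ (between /n/ and /d/) fails the environment for rule 3, so it stays [e].
/d/ — word-final, word-finally — surfaces as [t] (rule 4).

[lavnãmvudẽnet]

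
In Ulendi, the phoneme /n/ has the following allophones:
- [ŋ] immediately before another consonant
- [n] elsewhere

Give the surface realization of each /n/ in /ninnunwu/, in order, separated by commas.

Occurrence 1 (position 1): no conditioning environment matches → elsewhere allophone [n].
Occurrence 2 (position 3): immediately before another consonant → [ŋ].
Occurrence 3 (position 4): no conditioning environment matches → elsewhere allophone [n].
Occurrence 4 (position 6): immediately before another consonant → [ŋ].

[n], [ŋ], [n], [ŋ]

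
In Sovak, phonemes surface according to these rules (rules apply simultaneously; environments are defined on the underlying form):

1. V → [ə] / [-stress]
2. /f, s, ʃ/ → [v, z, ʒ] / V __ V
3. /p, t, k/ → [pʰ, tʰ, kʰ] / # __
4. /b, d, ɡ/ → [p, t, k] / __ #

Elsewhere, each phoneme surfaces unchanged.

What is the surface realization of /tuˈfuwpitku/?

[tʰəˈvuwpətkə]

/t/ (word-initial): word-initially, so rule 3 applies → [tʰ].
/u/ (between /t/ and /f/): in an unstressed syllable, so rule 1 applies → [ə].
/f/ (between /u/ and /u/) occurs between two vowels → [v] by rule 2.
/u/ — between /f/ and /w/; rule 1 does not apply here → [u].
/w/ (between /u/ and /p/) is unaffected → [w].
/p/ (between /w/ and /i/) is in the target of rule 3 but the environment (word-initially) is not met → [p].
Rule 1 applies to /i/ (between /p/ and /t/: in an unstressed syllable) → [ə].
/t/ — between /i/ and /k/; rule 3 does not apply here → [t].
/k/ — between /t/ and /u/; rule 3 does not apply here → [k].
/u/ (word-final) occurs in an unstressed syllable → [ə] by rule 1.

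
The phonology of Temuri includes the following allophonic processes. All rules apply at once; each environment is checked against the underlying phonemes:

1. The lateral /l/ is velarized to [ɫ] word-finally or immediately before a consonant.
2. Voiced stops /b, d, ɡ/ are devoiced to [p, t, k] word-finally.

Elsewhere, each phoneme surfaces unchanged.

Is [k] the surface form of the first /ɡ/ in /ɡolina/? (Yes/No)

No

/ɡ/ (word-initial) is in the target of rule 2 but the environment (word-finally) is not met → [ɡ].
The actual realization is [ɡ], not [k].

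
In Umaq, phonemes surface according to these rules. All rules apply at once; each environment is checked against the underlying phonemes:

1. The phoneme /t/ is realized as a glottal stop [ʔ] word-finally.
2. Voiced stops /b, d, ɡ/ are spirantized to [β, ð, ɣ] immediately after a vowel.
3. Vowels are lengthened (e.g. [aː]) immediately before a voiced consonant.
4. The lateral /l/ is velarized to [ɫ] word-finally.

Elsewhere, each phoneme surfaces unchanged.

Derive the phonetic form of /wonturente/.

[woːntuːreːnte]

/o/ (between /w/ and /n/) occurs before a voiced consonant → [oː] by rule 3.
/t/ (between /n/ and /u/) is in the target of rule 1 but the environment (word-finally) is not met → [t].
Rule 3 applies to /u/ (between /t/ and /r/: before a voiced consonant) → [uː].
/e/ — between /r/ and /n/, before a voiced consonant — surfaces as [eː] (rule 3).
/t/ (between /n/ and /e/) fails the environment for rule 1, so it stays [t].
/e/ — word-final; rule 3 does not apply here → [e].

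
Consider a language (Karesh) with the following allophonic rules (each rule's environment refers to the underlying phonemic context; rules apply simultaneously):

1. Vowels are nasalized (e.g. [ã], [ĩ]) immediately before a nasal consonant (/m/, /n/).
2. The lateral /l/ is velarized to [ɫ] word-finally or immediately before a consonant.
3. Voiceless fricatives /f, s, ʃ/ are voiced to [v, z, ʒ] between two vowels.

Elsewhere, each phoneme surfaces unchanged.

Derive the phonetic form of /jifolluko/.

/j/ (word-initial) is unaffected → [j].
/i/ (between /j/ and /f/) is in the target of rule 1 but the environment (before a nasal consonant) is not met → [i].
/f/ (between /i/ and /o/) occurs between two vowels → [v] by rule 3.
/o/ (between /f/ and /l/) is in the target of rule 1 but the environment (before a nasal consonant) is not met → [o].
/l/ (between /o/ and /l/) occurs word-finally or immediately before a consonant → [ɫ] by rule 2.
/l/ — between /l/ and /u/; rule 2 does not apply here → [l].
/u/ — between /l/ and /k/; rule 1 does not apply here → [u].
/k/ — not in any rule's target class → [k].
/o/ (word-final) is in the target of rule 1 but the environment (before a nasal consonant) is not met → [o].

[jivoɫluko]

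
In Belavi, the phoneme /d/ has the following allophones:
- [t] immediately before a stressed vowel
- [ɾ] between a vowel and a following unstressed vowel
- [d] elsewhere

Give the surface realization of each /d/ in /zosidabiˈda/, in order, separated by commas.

Occurrence 1 (position 5): between a vowel and a following unstressed vowel → [ɾ].
Occurrence 2 (position 9): immediately before a stressed vowel → [t].

[ɾ], [t]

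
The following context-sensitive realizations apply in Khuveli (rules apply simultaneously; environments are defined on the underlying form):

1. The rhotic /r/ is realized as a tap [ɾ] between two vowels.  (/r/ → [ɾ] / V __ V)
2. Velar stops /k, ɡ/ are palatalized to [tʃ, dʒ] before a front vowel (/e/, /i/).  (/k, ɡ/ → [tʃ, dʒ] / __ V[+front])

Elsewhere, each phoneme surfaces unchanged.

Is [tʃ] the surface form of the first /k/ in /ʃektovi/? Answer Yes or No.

/k/ (between /e/ and /t/) is in the target of rule 2 but the environment (before a front vowel) is not met → [k].
The actual realization is [k], not [tʃ].

No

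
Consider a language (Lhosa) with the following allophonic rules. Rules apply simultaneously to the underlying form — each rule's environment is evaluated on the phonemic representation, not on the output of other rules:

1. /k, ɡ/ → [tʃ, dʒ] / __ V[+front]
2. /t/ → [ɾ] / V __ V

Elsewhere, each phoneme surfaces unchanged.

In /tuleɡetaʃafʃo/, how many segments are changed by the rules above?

2

Segments that undergo a rule: /ɡ/ → [dʒ] (rule 1); /t/ → [ɾ] (rule 2).
All other segments surface unchanged.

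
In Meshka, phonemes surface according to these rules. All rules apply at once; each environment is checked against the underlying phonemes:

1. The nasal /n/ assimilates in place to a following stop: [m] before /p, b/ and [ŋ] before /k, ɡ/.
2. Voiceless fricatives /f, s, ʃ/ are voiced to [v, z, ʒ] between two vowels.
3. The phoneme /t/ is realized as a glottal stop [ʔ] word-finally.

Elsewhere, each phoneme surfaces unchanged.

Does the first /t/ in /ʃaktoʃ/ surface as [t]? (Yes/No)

Yes

/t/ — between /k/ and /o/; rule 3 does not apply here → [t].
The actual realization is [t], which matches [t].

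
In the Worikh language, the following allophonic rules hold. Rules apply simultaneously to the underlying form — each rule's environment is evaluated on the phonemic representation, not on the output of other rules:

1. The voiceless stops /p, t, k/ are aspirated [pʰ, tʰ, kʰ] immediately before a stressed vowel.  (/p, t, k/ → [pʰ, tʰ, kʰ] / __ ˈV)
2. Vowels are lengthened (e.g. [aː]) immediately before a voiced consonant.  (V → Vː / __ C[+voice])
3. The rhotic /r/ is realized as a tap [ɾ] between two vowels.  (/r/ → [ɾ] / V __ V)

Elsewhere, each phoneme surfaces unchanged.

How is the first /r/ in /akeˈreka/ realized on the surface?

/r/ — between /e/ and /e/, between two vowels — surfaces as [ɾ] (rule 3).

[ɾ]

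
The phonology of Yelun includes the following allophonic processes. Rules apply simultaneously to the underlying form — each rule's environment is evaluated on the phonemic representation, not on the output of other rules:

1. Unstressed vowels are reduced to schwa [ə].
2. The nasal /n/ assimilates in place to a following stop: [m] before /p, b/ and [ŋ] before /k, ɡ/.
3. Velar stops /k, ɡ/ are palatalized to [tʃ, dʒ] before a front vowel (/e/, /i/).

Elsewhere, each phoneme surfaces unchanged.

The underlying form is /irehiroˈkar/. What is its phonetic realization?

[ərəhərəˈkar]

/i/ — word-initial, in an unstressed syllable — surfaces as [ə] (rule 1).
/r/ — not in any rule's target class → [r].
Rule 1 applies to /e/ (between /r/ and /h/: in an unstressed syllable) → [ə].
/h/ — not in any rule's target class → [h].
/i/ (between /h/ and /r/) occurs in an unstressed syllable → [ə] by rule 1.
/r/ (between /i/ and /o/): no rule targets it → [r].
/o/ (between /r/ and /k/): in an unstressed syllable, so rule 1 applies → [ə].
/k/ (between /o/ and /a/) fails the environment for rule 3, so it stays [k].
/a/ (between /k/ and /r/) is in the target of rule 1 but the environment (in an unstressed syllable) is not met → [a].
/r/ (word-final): no rule targets it → [r].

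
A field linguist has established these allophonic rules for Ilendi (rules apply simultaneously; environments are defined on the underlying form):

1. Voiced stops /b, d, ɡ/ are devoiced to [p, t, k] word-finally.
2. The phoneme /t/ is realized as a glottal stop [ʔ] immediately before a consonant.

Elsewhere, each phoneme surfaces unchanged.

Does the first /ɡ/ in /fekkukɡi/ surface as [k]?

No

/ɡ/ (between /k/ and /i/): rule 1 targets it, but not word-finally → unchanged [ɡ].
The actual realization is [ɡ], not [k].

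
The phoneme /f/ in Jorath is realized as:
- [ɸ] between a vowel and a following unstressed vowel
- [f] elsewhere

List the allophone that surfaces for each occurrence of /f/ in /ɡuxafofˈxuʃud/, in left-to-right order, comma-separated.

[ɸ], [f]

Occurrence 1 (position 5): between a vowel and a following unstressed vowel → [ɸ].
Occurrence 2 (position 7): no conditioning environment matches → elsewhere allophone [f].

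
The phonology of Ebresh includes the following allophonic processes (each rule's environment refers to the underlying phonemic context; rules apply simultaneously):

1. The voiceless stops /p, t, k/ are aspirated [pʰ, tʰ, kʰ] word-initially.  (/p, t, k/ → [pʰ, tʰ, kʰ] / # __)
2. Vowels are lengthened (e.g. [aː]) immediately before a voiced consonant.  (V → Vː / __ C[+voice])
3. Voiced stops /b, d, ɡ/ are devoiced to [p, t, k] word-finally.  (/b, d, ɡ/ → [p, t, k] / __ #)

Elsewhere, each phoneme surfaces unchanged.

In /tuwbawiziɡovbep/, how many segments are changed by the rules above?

Segments that undergo a rule: /t/ → [tʰ] (rule 1); /u/ → [uː] (rule 2); /a/ → [aː] (rule 2); /i/ → [iː] (rule 2); /i/ → [iː] (rule 2); /o/ → [oː] (rule 2).
All other segments surface unchanged.

6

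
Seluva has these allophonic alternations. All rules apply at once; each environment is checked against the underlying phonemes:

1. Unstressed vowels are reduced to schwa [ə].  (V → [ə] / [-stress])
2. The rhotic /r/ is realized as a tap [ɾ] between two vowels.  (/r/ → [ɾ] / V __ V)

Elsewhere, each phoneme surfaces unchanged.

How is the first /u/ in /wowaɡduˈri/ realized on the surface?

[ə]

/u/ meets the environment for rule 1 (in an unstressed syllable) → [ə].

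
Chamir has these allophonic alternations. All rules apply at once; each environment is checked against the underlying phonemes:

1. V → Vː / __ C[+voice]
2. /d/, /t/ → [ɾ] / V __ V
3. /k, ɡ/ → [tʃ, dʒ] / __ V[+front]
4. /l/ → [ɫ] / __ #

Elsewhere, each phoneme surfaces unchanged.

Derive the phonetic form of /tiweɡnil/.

/t/ (word-initial) is in the target of rule 2 but the environment (between two vowels) is not met → [t].
/i/ (between /t/ and /w/): before a voiced consonant, so rule 1 applies → [iː].
/w/ (between /i/ and /e/) is unaffected → [w].
/e/ — between /w/ and /ɡ/, before a voiced consonant — surfaces as [eː] (rule 1).
/ɡ/ — between /e/ and /n/; rule 3 does not apply here → [ɡ].
/n/ stays [n].
Rule 1 applies to /i/ (between /n/ and /l/: before a voiced consonant) → [iː].
/l/ meets the environment for rule 4 (word-finally) → [ɫ].

[tiːweːɡniːɫ]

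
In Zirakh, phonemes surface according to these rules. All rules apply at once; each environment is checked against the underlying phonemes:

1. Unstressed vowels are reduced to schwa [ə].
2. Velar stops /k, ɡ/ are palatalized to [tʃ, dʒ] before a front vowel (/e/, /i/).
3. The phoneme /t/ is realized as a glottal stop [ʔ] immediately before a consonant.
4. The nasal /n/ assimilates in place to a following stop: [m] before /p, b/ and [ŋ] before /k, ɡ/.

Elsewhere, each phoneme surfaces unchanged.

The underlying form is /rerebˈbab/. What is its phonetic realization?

/r/ (word-initial): no rule targets it → [r].
/e/ — between /r/ and /r/, in an unstressed syllable — surfaces as [ə] (rule 1).
/r/ stays [r].
/e/ (between /r/ and /b/) occurs in an unstressed syllable → [ə] by rule 1.
/b/ (between /e/ and /b/): no rule targets it → [b].
/b/ stays [b].
/a/ (between /b/ and /b/) is in the target of rule 1 but the environment (in an unstressed syllable) is not met → [a].
/b/ (word-final) is unaffected → [b].

[rərəbˈbab]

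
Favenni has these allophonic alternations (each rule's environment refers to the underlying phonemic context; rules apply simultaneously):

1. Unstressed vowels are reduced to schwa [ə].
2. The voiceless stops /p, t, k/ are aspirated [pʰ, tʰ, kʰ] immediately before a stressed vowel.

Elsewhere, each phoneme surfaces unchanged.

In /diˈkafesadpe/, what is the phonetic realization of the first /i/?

/i/ (between /d/ and /k/): in an unstressed syllable, so rule 1 applies → [ə].

[ə]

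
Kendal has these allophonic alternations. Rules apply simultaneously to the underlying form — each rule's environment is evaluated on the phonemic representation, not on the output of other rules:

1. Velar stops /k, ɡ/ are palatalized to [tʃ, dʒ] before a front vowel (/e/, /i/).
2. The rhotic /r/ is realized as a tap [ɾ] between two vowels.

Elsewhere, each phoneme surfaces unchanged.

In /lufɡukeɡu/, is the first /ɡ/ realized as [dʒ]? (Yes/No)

No

/ɡ/ (between /f/ and /u/) is in the target of rule 1 but the environment (before a front vowel) is not met → [ɡ].
The actual realization is [ɡ], not [dʒ].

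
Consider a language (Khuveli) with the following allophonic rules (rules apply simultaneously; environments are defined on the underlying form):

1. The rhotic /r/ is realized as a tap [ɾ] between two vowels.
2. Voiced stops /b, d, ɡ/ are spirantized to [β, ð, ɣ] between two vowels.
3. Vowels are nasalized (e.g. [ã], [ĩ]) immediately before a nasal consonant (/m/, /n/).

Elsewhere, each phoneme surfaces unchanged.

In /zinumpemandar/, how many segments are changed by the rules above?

4

Segments that undergo a rule: /i/ → [ĩ] (rule 3); /u/ → [ũ] (rule 3); /e/ → [ẽ] (rule 3); /a/ → [ã] (rule 3).
All other segments surface unchanged.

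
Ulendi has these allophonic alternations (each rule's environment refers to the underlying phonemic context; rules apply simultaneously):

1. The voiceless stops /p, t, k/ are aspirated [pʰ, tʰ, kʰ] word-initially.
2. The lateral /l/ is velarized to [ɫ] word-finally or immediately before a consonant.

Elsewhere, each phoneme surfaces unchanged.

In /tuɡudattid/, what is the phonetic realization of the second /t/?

[t]

/t/ — between /a/ and /t/; rule 1 does not apply here → [t].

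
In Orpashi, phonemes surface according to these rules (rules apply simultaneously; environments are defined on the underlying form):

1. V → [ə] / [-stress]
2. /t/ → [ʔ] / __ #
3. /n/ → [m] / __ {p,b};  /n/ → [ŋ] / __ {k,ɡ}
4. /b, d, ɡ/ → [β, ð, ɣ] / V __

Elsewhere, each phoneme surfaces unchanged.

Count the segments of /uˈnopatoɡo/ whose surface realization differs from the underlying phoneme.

Segments that undergo a rule: /u/ → [ə] (rule 1); /a/ → [ə] (rule 1); /o/ → [ə] (rule 1); /ɡ/ → [ɣ] (rule 4); /o/ → [ə] (rule 1).
All other segments surface unchanged.

5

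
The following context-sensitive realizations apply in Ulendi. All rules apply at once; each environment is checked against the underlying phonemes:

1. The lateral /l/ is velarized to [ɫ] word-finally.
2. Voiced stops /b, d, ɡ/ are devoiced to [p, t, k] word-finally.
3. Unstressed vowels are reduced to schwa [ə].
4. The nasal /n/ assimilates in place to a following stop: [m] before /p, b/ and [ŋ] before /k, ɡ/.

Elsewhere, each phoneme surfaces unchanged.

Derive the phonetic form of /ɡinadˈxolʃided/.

[ɡənədˈxolʃədət]

/ɡ/ (word-initial): rule 2 targets it, but not word-finally → unchanged [ɡ].
/i/ (between /ɡ/ and /n/) occurs in an unstressed syllable → [ə] by rule 3.
/n/ — between /i/ and /a/; rule 4 does not apply here → [n].
/a/ — between /n/ and /d/, in an unstressed syllable — surfaces as [ə] (rule 3).
/d/ (between /a/ and /x/) is in the target of rule 2 but the environment (word-finally) is not met → [d].
/x/ — not in any rule's target class → [x].
/o/ (between /x/ and /l/) is in the target of rule 3 but the environment (in an unstressed syllable) is not met → [o].
/l/ (between /o/ and /ʃ/) is in the target of rule 1 but the environment (word-finally) is not met → [l].
/ʃ/ (between /l/ and /i/) is unaffected → [ʃ].
/i/ (between /ʃ/ and /d/) occurs in an unstressed syllable → [ə] by rule 3.
/d/ (between /i/ and /e/) is in the target of rule 2 but the environment (word-finally) is not met → [d].
/e/ (between /d/ and /d/): in an unstressed syllable, so rule 3 applies → [ə].
/d/ meets the environment for rule 2 (word-finally) → [t].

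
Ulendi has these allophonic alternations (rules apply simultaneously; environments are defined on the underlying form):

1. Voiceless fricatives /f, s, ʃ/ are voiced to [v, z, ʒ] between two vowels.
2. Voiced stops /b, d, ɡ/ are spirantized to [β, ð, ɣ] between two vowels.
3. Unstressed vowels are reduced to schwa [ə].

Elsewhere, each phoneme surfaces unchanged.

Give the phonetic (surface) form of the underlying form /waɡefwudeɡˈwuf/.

[wəɣəfwəðəɡˈwuf]

/w/ — not in any rule's target class → [w].
Rule 3 applies to /a/ (between /w/ and /ɡ/: in an unstressed syllable) → [ə].
/ɡ/ meets the environment for rule 2 (between two vowels) → [ɣ].
/e/ — between /ɡ/ and /f/, in an unstressed syllable — surfaces as [ə] (rule 3).
/f/ — between /e/ and /w/; rule 1 does not apply here → [f].
/w/ (between /f/ and /u/): no rule targets it → [w].
/u/ — between /w/ and /d/, in an unstressed syllable — surfaces as [ə] (rule 3).
/d/ (between /u/ and /e/): between two vowels, so rule 2 applies → [ð].
/e/ (between /d/ and /ɡ/): in an unstressed syllable, so rule 3 applies → [ə].
/ɡ/ (between /e/ and /w/) is in the target of rule 2 but the environment (between two vowels) is not met → [ɡ].
/w/ (between /ɡ/ and /u/): no rule targets it → [w].
/u/ (between /w/ and /f/) fails the environment for rule 3, so it stays [u].
/f/ (word-final) fails the environment for rule 1, so it stays [f].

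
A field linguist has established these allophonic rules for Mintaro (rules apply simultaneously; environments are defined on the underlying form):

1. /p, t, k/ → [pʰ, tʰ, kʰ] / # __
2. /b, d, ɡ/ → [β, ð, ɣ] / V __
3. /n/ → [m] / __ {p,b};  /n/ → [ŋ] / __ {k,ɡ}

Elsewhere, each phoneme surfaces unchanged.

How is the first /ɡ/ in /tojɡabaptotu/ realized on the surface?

[ɡ]

/ɡ/ — between /j/ and /a/; rule 2 does not apply here → [ɡ].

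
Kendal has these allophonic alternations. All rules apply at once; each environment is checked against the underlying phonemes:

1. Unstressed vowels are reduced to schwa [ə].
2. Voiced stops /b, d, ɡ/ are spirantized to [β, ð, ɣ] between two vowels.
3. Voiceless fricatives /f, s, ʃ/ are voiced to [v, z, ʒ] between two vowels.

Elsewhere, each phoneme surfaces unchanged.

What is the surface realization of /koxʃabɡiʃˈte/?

[kəxʃəbɡəʃˈte]

/k/ (word-initial): no rule targets it → [k].
/o/ — between /k/ and /x/, in an unstressed syllable — surfaces as [ə] (rule 1).
/x/ — not in any rule's target class → [x].
/ʃ/ — between /x/ and /a/; rule 3 does not apply here → [ʃ].
/a/ meets the environment for rule 1 (in an unstressed syllable) → [ə].
/b/ (between /a/ and /ɡ/) is in the target of rule 2 but the environment (between two vowels) is not met → [b].
/ɡ/ (between /b/ and /i/) is in the target of rule 2 but the environment (between two vowels) is not met → [ɡ].
Rule 1 applies to /i/ (between /ɡ/ and /ʃ/: in an unstressed syllable) → [ə].
/ʃ/ (between /i/ and /t/) fails the environment for rule 3, so it stays [ʃ].
/t/ (between /ʃ/ and /e/) is unaffected → [t].
/e/ — word-final; rule 1 does not apply here → [e].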